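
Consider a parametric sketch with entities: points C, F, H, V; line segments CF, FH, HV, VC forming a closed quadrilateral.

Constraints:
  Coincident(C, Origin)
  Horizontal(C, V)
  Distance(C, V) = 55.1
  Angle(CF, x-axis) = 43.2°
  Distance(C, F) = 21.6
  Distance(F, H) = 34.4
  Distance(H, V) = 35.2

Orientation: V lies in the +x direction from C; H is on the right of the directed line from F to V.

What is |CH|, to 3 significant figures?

31.0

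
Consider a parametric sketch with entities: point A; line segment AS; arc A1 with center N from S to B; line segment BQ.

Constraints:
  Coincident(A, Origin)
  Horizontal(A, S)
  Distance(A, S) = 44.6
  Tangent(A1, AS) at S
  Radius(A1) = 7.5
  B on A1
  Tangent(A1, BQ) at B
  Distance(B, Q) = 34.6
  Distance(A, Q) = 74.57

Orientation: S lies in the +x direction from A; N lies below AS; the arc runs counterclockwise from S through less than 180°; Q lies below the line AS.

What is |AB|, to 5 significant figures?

41.639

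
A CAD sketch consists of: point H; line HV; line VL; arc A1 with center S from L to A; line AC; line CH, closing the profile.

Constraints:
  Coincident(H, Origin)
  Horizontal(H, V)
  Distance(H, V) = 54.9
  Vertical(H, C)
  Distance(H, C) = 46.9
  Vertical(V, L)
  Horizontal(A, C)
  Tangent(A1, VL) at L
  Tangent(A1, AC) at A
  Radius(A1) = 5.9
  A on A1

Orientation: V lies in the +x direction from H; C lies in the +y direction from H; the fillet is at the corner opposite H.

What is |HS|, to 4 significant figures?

63.89

H is at the origin; H and V share the same y with |HV| = 54.9 and V on the +x side, so V = (54.90, 0.000). HC is vertical with |HC| = 46.9 and C on the +y side, so C = (0.000, 46.90). The virtual corner opposite H is at (54.90, 46.90). Tangency of A1 to VL means the radius SL is perpendicular to VL and the tangent condition forces SA to be normal to AC, with radius 5.9, so the center S sits 5.9 in from both sides at S = (49.00, 41.00). Then |HS| = |S − H| = 63.89.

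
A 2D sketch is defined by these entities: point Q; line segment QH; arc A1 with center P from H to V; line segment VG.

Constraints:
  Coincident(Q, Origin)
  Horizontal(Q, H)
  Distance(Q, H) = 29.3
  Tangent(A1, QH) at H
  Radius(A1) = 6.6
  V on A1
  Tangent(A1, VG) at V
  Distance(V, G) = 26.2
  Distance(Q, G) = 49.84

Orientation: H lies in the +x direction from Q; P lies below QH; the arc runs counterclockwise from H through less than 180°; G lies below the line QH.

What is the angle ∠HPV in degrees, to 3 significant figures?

123°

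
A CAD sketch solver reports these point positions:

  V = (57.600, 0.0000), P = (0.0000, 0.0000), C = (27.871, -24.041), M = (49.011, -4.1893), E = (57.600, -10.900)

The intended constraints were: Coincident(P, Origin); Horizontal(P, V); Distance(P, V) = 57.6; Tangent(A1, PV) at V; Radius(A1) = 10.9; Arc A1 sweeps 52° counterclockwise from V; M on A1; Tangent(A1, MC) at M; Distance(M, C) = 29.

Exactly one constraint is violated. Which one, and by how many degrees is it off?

Tangent(A1, MC) at M — off by 8.80°.

P = (0.00, 0.00) ✓; P.y = 0.00, V.y = 0.00 ✓; |PV| = 57.60 ✓; ∠(EV, VP) = 90.00° ✓; |EV| = 10.90 ✓; bearing(E→M) − bearing(E→V) = 52.00° ✓; |EM| = 10.90 ✓; ∠(EM, MC) = 98.80° ✗; |MC| = 29.00 ✓.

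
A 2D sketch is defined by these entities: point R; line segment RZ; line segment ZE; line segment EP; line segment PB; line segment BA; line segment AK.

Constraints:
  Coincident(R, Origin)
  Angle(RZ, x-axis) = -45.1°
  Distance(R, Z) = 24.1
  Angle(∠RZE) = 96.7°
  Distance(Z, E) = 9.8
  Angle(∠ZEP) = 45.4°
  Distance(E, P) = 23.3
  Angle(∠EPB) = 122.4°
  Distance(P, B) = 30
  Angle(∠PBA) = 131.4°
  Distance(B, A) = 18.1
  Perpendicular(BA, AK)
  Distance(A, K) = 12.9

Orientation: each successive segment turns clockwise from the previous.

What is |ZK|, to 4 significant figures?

35.49

R is at the origin; RZ runs at -45.1° with length 24.1, so Z = (17.01, -17.07). ∠RZE = 96.7° gives ZE at -128.4° from the x-axis; with |ZE| = 9.8, E = (10.92, -24.75). ∠ZEP = 45.4° gives EP at 97.00° from the x-axis; with |EP| = 23.3, P = (8.085, -1.625). ∠EPB = 122.4° gives PB at 39.40° from the x-axis; with |PB| = 30.0, B = (31.27, 17.42). ∠PBA = 131.4° gives BA at -9.200° from the x-axis; with |BA| = 18.1, A = (49.13, 14.52). BA ⟂ AK, so AK runs at -99.20°; with |AK| = 12.9, K = (47.07, 1.789). Then |ZK| = |K − Z| = 35.49.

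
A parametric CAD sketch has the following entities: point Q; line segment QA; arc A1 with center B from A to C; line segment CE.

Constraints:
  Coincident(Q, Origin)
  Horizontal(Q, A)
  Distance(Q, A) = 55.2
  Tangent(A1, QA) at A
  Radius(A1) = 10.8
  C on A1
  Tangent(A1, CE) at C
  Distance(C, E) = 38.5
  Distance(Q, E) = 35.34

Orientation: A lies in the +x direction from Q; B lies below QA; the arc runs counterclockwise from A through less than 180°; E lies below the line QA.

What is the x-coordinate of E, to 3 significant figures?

19.8

Checks: Q = (0.00, 0.00) ✓; |BC| = 10.80 ✓; ∠(BC, CE) = 90.00° ✓; |CE| = 38.50 ✓; |QE| = 35.34 ✓.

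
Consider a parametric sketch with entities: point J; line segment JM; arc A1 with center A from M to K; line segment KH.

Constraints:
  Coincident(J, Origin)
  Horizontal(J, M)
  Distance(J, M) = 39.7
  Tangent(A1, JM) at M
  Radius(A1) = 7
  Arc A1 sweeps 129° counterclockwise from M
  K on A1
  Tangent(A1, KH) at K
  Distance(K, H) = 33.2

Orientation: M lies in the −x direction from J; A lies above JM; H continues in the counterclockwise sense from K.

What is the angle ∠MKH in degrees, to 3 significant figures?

116°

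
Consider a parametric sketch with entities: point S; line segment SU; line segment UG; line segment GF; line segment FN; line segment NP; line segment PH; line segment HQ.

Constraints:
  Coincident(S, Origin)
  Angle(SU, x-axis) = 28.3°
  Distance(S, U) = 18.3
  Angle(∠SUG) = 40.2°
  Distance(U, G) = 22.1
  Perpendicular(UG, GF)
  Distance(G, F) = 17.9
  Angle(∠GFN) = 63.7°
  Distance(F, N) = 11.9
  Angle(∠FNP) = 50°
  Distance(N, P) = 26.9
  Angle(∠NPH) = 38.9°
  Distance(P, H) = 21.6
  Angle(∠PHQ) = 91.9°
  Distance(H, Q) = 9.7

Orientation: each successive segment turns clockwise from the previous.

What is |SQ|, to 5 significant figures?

6.0444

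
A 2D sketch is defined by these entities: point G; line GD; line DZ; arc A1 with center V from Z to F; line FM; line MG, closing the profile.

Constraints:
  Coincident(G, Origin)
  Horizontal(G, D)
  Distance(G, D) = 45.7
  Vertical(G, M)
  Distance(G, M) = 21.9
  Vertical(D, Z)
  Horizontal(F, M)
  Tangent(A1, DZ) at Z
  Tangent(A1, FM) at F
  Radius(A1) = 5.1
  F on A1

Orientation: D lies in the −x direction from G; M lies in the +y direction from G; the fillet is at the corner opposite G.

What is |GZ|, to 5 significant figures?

48.690

G is at the origin; GD is horizontal with |GD| = 45.7 and D on the −x side, so D = (-45.700, 0.0000). GM is vertical with |GM| = 21.9 and M on the +y side, so M = (0.0000, 21.900). The virtual corner opposite G is at (-45.700, 21.900). Tangency of A1 to DZ means the radius VZ is perpendicular to DZ and since A1 is tangent to FM there, VF ⟂ FM, with radius 5.1, so the center V sits 5.1 in from both sides at V = (-40.600, 16.800). That places the tangent points at Z = (-45.700, 16.800) on DZ and F = (-40.600, 21.900) on FM. Then |GZ| = |Z − G| = 48.690.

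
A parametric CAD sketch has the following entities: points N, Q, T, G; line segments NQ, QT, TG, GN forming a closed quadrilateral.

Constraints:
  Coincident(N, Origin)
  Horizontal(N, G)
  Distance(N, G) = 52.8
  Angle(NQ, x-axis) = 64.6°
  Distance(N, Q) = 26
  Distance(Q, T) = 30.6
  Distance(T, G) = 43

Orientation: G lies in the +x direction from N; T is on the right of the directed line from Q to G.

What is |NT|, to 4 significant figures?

12.59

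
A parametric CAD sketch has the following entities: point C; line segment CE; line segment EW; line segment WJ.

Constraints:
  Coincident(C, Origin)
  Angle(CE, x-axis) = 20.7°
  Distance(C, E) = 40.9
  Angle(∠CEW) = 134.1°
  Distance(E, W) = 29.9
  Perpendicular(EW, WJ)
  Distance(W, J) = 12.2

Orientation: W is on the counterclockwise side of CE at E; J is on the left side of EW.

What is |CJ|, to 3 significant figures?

60.8

C is at the origin; CE runs at 20.7° with length 40.9, so E = 40.9·(cos 20.7°, sin 20.7°) = (38.3, 14.5). ∠CEW = 134.1°, so EW runs at 20.7° + (180° − 134.1°) = 66.6° from the x-axis; with |EW| = 29.9, W = E + 29.9·(cos 66.6°, sin 66.6°) = (50.1, 41.9). EW is perpendicular to WJ; with |WJ| = 12.2 on the left of EW, J = W + 12.2·(-0.918, 0.397) = (38.9, 46.7). Then |CJ| = |J − C| = 60.8.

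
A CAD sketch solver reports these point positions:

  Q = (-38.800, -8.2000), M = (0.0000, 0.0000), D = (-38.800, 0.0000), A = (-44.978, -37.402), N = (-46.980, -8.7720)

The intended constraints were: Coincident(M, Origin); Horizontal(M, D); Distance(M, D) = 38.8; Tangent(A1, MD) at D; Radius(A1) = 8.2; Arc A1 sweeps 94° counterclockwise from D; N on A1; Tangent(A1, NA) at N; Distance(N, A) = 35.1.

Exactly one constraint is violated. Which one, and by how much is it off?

Distance(N, A) = 35.1 — off by 6.40.

M = (0.00, 0.00) ✓; M.y = 0.00, D.y = 0.00 ✓; |MD| = 38.80 ✓; ∠(QD, DM) = 90.00° ✓; |QD| = 8.200 ✓; bearing(Q→N) − bearing(Q→D) = 94.00° ✓; |QN| = 8.200 ✓; ∠(QN, NA) = 90.00° ✓; |NA| = 28.70 ✗.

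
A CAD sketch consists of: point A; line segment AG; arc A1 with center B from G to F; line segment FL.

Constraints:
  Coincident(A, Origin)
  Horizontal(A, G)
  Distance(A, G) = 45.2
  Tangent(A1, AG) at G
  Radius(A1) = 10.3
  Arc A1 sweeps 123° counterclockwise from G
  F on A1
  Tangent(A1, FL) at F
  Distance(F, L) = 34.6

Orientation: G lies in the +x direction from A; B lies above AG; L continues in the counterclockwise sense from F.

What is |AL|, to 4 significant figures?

56.95

On A1, G sits at bearing -90° from B; a 123° counterclockwise sweep puts F at bearing 33°, so F = B + 10.3·(cos 33°, sin 33°) = (53.84, 15.91). Since A1 is tangent to FL there, BF ⟂ FL, so FL runs along (−sin 33°, cos 33°); with |FL| = 34.6, L = (34.99, 44.93). Then |AL| = |L − A| = 56.95.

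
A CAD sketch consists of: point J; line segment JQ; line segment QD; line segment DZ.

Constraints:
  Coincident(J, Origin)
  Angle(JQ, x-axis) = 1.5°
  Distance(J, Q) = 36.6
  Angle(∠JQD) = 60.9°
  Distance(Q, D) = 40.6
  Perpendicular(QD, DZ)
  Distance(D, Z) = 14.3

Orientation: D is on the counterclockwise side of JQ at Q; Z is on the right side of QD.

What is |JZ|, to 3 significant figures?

51.6

J is at the origin; JQ runs at 1.5° with length 36.6, so Q = 36.6·(cos 1.5°, sin 1.5°) = (36.6, 0.958). ∠JQD = 60.9°, so QD runs at 1.5° + (180° − 60.9°) = 121° from the x-axis; with |QD| = 40.6, D = Q + 40.6·(cos 121°, sin 121°) = (15.9, 35.9). QD is perpendicular to DZ; with |DZ| = 14.3 on the right of QD, Z = D + 14.3·(0.861, 0.509) = (28.2, 43.2). Then |JZ| = |Z − J| = 51.6.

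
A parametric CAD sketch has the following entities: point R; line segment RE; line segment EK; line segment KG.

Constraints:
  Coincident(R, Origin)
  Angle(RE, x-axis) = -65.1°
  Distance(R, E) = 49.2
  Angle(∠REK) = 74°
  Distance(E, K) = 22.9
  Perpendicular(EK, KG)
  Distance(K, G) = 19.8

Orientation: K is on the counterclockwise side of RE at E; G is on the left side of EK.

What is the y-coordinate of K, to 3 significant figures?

-29.6

R is at the origin; RE runs at -65.1° with length 49.2, so E = 49.2·(cos -65.1°, sin -65.1°) = (20.7, -44.6). ∠REK = 74.0°, so EK runs at -65.1° + (180° − 74.0°) = 40.9° from the x-axis; with |EK| = 22.9, K = E + 22.9·(cos 40.9°, sin 40.9°) = (38.0, -29.6). So K.y = -29.6.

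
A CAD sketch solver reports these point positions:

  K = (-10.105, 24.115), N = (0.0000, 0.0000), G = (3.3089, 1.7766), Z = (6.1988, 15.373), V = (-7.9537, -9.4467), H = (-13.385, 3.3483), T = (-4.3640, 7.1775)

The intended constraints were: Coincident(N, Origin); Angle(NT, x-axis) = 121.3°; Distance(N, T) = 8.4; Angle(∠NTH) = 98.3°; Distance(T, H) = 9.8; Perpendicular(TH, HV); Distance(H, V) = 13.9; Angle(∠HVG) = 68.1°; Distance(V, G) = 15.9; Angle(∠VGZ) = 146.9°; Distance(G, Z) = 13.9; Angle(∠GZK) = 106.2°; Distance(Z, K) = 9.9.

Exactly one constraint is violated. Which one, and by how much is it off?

Distance(Z, K) = 9.9 — off by 8.60.

N = (0.00, 0.00) ✓; NT at 121.3° ✓; |NT| = 8.400 ✓; ∠NTH = 98.30° ✓; |TH| = 9.800 ✓; ∠(TH, HV) = 90.00° ✓; |HV| = 13.90 ✓; ∠HVG = 68.10° ✓; |VG| = 15.90 ✓; ∠VGZ = 146.9° ✓; |GZ| = 13.90 ✓; ∠GZK = 106.2° ✓; |ZK| = 18.50 ✗.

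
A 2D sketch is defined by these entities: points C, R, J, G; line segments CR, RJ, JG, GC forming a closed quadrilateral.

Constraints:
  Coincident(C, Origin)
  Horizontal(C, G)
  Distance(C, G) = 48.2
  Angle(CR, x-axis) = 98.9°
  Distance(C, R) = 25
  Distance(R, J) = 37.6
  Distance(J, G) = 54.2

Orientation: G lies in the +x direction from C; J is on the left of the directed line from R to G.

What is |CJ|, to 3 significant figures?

54.9

Checks: |RJ| = 37.60 ✓; |JG| = 54.20 ✓.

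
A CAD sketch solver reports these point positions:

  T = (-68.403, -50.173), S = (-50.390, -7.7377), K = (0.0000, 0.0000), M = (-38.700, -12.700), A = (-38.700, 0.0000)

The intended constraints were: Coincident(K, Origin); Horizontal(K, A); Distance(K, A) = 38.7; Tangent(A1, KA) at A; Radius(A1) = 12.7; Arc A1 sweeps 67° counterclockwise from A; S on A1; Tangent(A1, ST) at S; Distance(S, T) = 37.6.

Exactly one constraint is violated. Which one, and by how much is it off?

Distance(S, T) = 37.6 — off by 8.50.

K = (0.00, 0.00) ✓; K.y = 0.00, A.y = 0.00 ✓; |KA| = 38.70 ✓; ∠(MA, AK) = 90.00° ✓; |MA| = 12.70 ✓; bearing(M→S) − bearing(M→A) = 67.00° ✓; |MS| = 12.70 ✓; ∠(MS, ST) = 90.00° ✓; |ST| = 46.10 ✗.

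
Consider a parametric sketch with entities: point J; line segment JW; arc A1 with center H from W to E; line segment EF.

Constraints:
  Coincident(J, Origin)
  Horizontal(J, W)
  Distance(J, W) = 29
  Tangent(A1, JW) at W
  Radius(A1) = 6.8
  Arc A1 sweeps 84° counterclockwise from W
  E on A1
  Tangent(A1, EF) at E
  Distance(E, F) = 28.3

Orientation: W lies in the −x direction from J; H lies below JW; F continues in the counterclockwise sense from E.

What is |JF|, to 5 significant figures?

51.684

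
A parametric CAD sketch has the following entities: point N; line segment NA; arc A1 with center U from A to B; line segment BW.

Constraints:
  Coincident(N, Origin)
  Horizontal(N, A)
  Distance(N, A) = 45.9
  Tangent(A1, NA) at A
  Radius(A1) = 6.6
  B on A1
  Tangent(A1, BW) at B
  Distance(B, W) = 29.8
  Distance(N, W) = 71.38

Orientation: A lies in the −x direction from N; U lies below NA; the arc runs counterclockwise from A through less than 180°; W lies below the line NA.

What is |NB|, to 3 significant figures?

52.0

Checks: |UB| = 6.600 ✓; ∠(UB, BW) = 90.00° ✓; |BW| = 29.80 ✓; |NW| = 71.38 ✓.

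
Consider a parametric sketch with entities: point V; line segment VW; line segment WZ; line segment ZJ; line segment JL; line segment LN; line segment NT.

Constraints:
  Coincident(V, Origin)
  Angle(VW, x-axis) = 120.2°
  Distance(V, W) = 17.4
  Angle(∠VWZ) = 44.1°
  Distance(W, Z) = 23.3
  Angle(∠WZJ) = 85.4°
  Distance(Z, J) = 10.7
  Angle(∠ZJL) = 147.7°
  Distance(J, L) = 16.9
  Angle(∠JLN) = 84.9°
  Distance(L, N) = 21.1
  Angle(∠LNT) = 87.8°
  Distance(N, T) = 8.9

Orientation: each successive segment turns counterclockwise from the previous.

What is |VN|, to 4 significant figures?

16.01

V is at the origin; VW runs at 120.2° with length 17.4, so W = (-8.753, 15.04). ∠VWZ = 44.1° gives WZ at -103.9° from the x-axis; with |WZ| = 23.3, Z = (-14.35, -7.579). ∠WZJ = 85.4° gives ZJ at -9.300° from the x-axis; with |ZJ| = 10.7, J = (-3.791, -9.308). ∠ZJL = 147.7° gives JL at 23.00° from the x-axis; with |JL| = 16.9, L = (11.77, -2.705). ∠JLN = 84.9° gives LN at 118.1° from the x-axis; with |LN| = 21.1, N = (1.828, 15.91). Then |VN| = |N − V| = 16.01.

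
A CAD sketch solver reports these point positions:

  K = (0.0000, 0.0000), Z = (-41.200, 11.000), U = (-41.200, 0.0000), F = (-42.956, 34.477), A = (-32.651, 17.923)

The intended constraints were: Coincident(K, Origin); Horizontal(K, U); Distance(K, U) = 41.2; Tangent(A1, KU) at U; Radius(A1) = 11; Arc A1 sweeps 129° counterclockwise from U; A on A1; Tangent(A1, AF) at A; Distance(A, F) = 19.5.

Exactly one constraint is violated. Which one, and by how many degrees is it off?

Tangent(A1, AF) at A — off by 7.10°.

K = (0.00, 0.00) ✓; K.y = 0.00, U.y = 0.00 ✓; |KU| = 41.20 ✓; ∠(ZU, UK) = 90.00° ✓; |ZU| = 11.00 ✓; bearing(Z→A) − bearing(Z→U) = 129.0° ✓; |ZA| = 11.00 ✓; ∠(ZA, AF) = 97.10° ✗; |AF| = 19.50 ✓.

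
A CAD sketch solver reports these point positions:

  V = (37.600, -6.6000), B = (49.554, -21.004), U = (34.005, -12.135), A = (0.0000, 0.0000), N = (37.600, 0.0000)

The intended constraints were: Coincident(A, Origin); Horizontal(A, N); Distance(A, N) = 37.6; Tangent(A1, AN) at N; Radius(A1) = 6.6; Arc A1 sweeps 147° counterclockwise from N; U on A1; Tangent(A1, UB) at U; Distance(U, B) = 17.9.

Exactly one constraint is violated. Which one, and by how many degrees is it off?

Tangent(A1, UB) at U — off by 3.30°.

A = (0.00, 0.00) ✓; A.y = 0.00, N.y = 0.00 ✓; |AN| = 37.60 ✓; ∠(VN, NA) = 90.00° ✓; |VN| = 6.600 ✓; bearing(V→U) − bearing(V→N) = 147.0° ✓; |VU| = 6.600 ✓; ∠(VU, UB) = 86.70° ✗; |UB| = 17.90 ✓.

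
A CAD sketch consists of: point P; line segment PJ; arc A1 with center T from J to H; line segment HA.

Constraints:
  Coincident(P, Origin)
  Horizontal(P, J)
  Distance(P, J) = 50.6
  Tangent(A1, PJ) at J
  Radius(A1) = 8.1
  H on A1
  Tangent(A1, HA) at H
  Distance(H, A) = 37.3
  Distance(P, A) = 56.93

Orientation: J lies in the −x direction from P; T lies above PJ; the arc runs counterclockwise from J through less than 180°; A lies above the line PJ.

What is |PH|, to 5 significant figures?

43.144

Checks: P.y = 0.00, J.y = 0.00 ✓; ∠(TJ, JP) = 90.00° ✓; |TJ| = 8.100 ✓; |TH| = 8.100 ✓; ∠(TH, HA) = 90.00° ✓; |HA| = 37.30 ✓; |PA| = 56.93 ✓.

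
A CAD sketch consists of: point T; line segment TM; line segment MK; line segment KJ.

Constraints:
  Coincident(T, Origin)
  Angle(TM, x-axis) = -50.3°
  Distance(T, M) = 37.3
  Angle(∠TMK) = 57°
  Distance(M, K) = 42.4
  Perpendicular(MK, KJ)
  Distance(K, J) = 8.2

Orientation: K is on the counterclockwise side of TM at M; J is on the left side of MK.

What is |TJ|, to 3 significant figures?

31.9

∠TMK = 57.0°, so MK runs at -50.3° + (180° − 57.0°) = 72.7° from the x-axis; with |MK| = 42.4, K = M + 42.4·(cos 72.7°, sin 72.7°) = (36.4, 11.8). MK ⟂ KJ; with |KJ| = 8.2 on the left of MK, J = K + 8.2·(-0.955, 0.297) = (28.6, 14.2). Then |TJ| = |J − T| = 31.9.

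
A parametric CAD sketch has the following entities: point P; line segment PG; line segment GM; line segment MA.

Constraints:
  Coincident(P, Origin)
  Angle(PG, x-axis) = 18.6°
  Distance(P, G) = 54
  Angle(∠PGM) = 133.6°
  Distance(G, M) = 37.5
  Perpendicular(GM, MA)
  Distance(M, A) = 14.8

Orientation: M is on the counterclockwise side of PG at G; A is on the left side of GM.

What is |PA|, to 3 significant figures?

78.6

∠PGM = 133.6°, so GM runs at 18.6° + (180° − 133.6°) = 65.0° from the x-axis; with |GM| = 37.5, M = G + 37.5·(cos 65.0°, sin 65.0°) = (67.0, 51.2). The perpendicularity gives MA at right angles to GM; with |MA| = 14.8 on the left of GM, A = M + 14.8·(-0.906, 0.423) = (53.6, 57.5). Then |PA| = |A − P| = 78.6.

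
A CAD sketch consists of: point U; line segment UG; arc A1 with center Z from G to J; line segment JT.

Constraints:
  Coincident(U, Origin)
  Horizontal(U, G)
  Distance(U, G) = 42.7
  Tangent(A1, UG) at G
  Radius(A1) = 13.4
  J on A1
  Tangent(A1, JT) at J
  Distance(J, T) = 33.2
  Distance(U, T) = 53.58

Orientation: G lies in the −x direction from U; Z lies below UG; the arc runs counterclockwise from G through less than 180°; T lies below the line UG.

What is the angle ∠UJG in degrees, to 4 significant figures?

44.34°

U is at the origin; U and G share the same y with |UG| = 42.7 and G on the −x side, so G = (-42.70, 0.000). Since A1 is tangent to UG there, ZG ⟂ UG, so Z = G + (0, -13.4) = (-42.70, -13.40). Since ZJ ⟂ JT (tangency), |ZT| = √(13.4² + 33.2²) = 35.80 regardless of where J sits on A1. So T lies on both circle(U, 53.58) and circle(Z, 35.80); the below-UG intersection is T = (-27.66, -45.89). J is the foot of the tangent from T: J = (-51.87, -23.17).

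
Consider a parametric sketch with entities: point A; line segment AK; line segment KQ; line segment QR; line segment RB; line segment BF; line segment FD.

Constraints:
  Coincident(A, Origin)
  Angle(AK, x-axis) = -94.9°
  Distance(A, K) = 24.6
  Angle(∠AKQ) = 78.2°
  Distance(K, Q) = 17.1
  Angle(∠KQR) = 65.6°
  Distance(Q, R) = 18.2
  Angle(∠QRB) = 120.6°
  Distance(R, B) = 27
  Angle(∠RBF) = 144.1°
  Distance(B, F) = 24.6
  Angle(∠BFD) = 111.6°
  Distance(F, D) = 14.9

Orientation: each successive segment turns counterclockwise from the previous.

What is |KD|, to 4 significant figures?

37.28

A is at the origin; AK runs at -94.9° with length 24.6, so K = (-2.101, -24.51). ∠AKQ = 78.2° gives KQ at 6.900° from the x-axis; with |KQ| = 17.1, Q = (14.87, -22.46). ∠KQR = 65.6° gives QR at 121.3° from the x-axis; with |QR| = 18.2, R = (5.420, -6.905). ∠QRB = 120.6° gives RB at -179.3° from the x-axis; with |RB| = 27.0, B = (-21.58, -7.234). ∠RBF = 144.1° gives BF at -143.4° from the x-axis; with |BF| = 24.6, F = (-41.33, -21.90). ∠BFD = 111.6° gives FD at -75.00° from the x-axis; with |FD| = 14.9, D = (-37.47, -36.29). Then |KD| = |D − K| = 37.28.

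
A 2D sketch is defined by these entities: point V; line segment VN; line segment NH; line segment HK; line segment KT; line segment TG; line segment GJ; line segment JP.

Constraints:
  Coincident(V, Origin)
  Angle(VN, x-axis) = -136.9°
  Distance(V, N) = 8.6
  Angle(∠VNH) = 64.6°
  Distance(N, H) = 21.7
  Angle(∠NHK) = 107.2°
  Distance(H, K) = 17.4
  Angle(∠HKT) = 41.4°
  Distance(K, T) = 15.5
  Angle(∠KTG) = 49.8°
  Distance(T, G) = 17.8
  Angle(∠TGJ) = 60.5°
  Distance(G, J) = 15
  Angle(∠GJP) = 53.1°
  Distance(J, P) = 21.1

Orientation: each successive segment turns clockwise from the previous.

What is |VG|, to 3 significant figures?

27.2

∠HKT = 41.4° gives KT at -104° from the x-axis; with |KT| = 15.5, T = (-2.28, 9.69). ∠KTG = 49.8° gives TG at 126° from the x-axis; with |TG| = 17.8, G = (-12.8, 24.1). Then |VG| = |G − V| = 27.2.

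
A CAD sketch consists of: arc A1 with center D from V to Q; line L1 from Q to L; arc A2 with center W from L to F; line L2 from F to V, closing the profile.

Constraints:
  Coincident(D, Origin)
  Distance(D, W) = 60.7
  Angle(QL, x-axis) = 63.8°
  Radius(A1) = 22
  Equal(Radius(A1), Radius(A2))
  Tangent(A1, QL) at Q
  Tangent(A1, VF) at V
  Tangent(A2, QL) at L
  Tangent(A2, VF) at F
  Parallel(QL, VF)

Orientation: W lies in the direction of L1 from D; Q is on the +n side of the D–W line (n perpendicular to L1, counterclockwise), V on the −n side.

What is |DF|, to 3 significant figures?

64.6

Tangency of A1 to both parallel lines with radius 22.0 puts Q and V at D ± 22.0·n: Q = (-19.7, 9.71), V = (19.7, -9.71). Equal radii place L and F the same way about W: L = W + 22.0·n = (7.06, 64.2), F = W − 22.0·n = (46.5, 44.8). Then |DF| = |F − D| = 64.6.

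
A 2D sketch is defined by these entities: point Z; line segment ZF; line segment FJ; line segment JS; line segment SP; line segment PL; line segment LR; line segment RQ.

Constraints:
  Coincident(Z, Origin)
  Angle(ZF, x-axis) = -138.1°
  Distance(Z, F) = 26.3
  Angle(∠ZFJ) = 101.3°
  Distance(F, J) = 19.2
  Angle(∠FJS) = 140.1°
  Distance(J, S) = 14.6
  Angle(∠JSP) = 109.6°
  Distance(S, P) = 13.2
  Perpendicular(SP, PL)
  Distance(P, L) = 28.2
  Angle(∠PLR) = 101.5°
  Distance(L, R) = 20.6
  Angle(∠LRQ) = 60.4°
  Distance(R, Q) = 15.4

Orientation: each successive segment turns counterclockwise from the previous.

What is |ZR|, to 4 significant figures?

35.04

Z is at the origin; ZF runs at -138.1° with length 26.3, so F = (-19.58, -17.56). ∠ZFJ = 101.3° gives FJ at -59.40° from the x-axis; with |FJ| = 19.2, J = (-9.802, -34.09). ∠FJS = 140.1° gives JS at -19.50° from the x-axis; with |JS| = 14.6, S = (3.961, -38.96). ∠JSP = 109.6° gives SP at 50.90° from the x-axis; with |SP| = 13.2, P = (12.29, -28.72). SP is perpendicular to PL, so PL runs at 140.9°; with |PL| = 28.2, L = (-9.599, -10.93). ∠PLR = 101.5° gives LR at -140.6° from the x-axis; with |LR| = 20.6, R = (-25.52, -24.01). Then |ZR| = |R − Z| = 35.04.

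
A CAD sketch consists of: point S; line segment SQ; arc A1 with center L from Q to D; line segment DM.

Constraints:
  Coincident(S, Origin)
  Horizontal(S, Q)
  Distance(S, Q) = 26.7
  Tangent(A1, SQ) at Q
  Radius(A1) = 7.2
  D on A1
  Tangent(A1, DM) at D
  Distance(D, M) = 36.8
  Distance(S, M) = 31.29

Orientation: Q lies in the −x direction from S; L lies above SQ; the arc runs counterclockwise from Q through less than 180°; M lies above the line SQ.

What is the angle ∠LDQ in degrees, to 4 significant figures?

64.55°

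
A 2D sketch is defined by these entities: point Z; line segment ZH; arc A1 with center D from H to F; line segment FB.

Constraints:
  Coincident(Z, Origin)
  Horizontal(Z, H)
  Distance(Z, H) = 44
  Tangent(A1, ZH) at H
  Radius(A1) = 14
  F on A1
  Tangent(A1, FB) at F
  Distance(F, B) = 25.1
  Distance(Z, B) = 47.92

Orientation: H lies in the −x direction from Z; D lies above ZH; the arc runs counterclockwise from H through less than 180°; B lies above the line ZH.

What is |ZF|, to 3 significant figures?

32.8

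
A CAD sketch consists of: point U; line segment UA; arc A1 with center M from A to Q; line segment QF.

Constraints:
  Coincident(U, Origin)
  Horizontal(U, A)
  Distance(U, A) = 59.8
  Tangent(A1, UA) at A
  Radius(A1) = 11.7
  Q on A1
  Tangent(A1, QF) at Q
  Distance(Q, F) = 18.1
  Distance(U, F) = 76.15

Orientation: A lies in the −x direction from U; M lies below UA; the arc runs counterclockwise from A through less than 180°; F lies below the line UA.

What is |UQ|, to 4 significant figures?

72.59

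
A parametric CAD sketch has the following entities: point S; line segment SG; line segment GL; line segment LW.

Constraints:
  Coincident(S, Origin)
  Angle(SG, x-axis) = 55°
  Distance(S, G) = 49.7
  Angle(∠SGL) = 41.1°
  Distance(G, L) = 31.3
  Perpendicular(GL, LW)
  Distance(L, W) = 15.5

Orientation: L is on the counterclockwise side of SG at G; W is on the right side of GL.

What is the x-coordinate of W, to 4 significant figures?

-5.600

S is at the origin; SG runs at 55.0° with length 49.7, so G = 49.7·(cos 55.0°, sin 55.0°) = (28.51, 40.71). ∠SGL = 41.1°, so GL runs at 55.0° + (180° − 41.1°) = 193.9° from the x-axis; with |GL| = 31.3, L = G + 31.3·(cos 193.9°, sin 193.9°) = (-1.877, 33.19). GL ⟂ LW; with |LW| = 15.5 on the right of GL, W = L + 15.5·(-0.2402, 0.9707) = (-5.600, 48.24). So W.x = -5.600.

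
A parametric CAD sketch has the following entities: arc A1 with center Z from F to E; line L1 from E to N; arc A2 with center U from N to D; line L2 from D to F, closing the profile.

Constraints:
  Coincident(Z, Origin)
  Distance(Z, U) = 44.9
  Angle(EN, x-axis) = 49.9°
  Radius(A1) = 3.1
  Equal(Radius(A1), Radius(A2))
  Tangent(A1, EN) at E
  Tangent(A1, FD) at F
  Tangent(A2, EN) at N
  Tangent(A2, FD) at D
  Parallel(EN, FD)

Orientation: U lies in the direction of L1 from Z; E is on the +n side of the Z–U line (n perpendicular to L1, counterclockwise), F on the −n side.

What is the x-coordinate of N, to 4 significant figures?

26.55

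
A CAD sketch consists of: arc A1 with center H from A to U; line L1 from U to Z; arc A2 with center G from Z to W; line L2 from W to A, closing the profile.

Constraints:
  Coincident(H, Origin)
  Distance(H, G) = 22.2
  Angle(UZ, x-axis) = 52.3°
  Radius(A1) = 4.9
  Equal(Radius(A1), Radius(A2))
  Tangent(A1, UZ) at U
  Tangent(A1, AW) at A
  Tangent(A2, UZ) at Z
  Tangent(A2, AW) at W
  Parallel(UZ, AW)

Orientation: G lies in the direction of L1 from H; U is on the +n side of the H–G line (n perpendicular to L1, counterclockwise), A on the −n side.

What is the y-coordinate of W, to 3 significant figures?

14.6

The slot axis is L1's direction at 52.3°, so u = (cos 52.3°, sin 52.3°) = (0.612, 0.791) and n = (−sin 52.3°, cos 52.3°) = (-0.791, 0.612). H is at the origin and G lies 22.2 along u from H, so G = 22.2·u = (13.6, 17.6). Tangency of A1 to both parallel lines with radius 4.9 puts U and A at H ± 4.9·n: U = (-3.88, 3.00), A = (3.88, -3.00). Equal radii place Z and W the same way about G: Z = G + 4.9·n = (9.70, 20.6), W = G − 4.9·n = (17.5, 14.6). So W.y = 14.6.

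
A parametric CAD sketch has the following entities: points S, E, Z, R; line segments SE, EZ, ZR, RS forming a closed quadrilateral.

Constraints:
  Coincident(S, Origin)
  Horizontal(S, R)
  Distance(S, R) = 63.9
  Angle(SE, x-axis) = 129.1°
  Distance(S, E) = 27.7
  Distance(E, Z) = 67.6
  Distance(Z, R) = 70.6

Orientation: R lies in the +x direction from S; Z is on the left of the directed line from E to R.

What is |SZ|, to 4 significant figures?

73.16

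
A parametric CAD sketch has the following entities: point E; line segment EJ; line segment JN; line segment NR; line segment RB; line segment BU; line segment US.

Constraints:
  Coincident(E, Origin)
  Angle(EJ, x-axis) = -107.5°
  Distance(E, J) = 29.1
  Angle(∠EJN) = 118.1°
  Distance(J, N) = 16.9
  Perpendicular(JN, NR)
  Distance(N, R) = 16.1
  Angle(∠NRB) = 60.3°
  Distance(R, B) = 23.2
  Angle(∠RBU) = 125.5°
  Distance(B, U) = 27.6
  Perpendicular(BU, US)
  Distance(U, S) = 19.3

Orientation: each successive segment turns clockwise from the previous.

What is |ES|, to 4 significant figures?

57.18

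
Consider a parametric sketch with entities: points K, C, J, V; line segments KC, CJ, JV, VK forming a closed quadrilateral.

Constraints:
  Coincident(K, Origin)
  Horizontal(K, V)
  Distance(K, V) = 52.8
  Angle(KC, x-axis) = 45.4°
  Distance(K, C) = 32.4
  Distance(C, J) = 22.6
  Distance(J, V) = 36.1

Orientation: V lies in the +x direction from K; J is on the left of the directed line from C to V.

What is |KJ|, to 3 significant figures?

54.5

Checks: |CJ| = 22.60 ✓; |JV| = 36.10 ✓.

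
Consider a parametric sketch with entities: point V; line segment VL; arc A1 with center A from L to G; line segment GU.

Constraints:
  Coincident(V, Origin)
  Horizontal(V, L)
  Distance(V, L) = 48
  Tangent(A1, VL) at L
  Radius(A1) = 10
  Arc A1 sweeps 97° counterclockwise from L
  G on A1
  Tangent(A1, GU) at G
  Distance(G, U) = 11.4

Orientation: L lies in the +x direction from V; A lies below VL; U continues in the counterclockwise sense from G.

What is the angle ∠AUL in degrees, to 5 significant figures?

13.509°

V is at the origin; V and L share the same y with |VL| = 48.0 and L on the +x side, so L = (48.000, 0.0000). The tangent condition forces AL to be normal to VL, so A = L + (0, -10) = (48.000, -10.000). On A1, L sits at bearing 90° from A; a 97° counterclockwise sweep puts G at bearing 187°, so G = A + 10.0·(cos 187°, sin 187°) = (38.075, -11.219). The tangent condition forces AG to be normal to GU, so GU runs along (−sin 187°, cos 187°); with |GU| = 11.4, U = (39.464, -22.534). Then cos ∠AUL = UA·UL / (|UA||UL|), giving 13.509°.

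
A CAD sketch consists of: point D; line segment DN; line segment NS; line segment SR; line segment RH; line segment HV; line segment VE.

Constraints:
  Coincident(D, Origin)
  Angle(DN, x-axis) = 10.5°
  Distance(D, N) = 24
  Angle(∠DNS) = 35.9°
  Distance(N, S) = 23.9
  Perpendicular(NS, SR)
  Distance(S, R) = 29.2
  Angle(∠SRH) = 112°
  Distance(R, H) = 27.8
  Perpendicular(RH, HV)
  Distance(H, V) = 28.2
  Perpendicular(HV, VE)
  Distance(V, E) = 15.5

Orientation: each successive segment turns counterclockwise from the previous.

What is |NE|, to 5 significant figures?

7.9009

D is at the origin; DN runs at 10.5° with length 24.0, so N = (23.598, 4.3737). ∠DNS = 35.9° gives NS at 154.60° from the x-axis; with |NS| = 23.9, S = (2.0084, 14.625). The perpendicularity gives SR at right angles to NS, so SR runs at -115.40°; with |SR| = 29.2, R = (-10.517, -11.752). ∠SRH = 112.0° gives RH at -47.400° from the x-axis; with |RH| = 27.8, H = (8.3007, -32.216). The perpendicularity gives HV at right angles to RH, so HV runs at 42.600°; with |HV| = 28.2, V = (29.059, -13.128). The perpendicularity gives VE at right angles to HV, so VE runs at 132.60°; with |VE| = 15.5, E = (18.567, -1.7183). Then |NE| = |E − N| = 7.9009.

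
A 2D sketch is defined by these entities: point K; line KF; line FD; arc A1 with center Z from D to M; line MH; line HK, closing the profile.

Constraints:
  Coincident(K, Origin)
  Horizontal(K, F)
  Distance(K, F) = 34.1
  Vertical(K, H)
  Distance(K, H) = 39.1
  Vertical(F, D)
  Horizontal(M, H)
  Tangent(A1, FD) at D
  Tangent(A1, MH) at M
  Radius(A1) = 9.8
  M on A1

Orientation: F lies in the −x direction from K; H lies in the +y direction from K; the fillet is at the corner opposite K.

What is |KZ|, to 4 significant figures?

38.07

K is at the origin; KF is horizontal with |KF| = 34.1 and F on the −x side, so F = (-34.10, 0.000). K and H share the same x with |KH| = 39.1 and H on the +y side, so H = (0.000, 39.10). The virtual corner opposite K is at (-34.10, 39.10). Since A1 is tangent to FD there, ZD ⟂ FD and the tangent condition forces ZM to be normal to MH, with radius 9.8, so the center Z sits 9.8 in from both sides at Z = (-24.30, 29.30). Then |KZ| = |Z − K| = 38.07.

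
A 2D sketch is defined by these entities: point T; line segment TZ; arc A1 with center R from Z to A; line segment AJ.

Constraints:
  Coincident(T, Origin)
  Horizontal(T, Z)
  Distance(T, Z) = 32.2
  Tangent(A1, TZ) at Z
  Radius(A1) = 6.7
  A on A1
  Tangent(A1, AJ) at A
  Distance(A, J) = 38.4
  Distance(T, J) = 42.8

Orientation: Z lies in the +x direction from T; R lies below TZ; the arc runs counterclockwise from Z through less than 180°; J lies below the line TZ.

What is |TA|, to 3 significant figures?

26.3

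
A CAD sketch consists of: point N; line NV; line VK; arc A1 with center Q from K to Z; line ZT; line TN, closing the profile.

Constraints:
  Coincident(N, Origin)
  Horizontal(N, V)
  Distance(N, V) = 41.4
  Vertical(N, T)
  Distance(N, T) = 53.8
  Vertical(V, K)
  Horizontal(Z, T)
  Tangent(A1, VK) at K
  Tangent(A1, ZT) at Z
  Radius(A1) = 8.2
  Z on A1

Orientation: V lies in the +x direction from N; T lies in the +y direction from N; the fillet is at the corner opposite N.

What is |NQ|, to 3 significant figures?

56.4

N is at the origin; N and V share the same y with |NV| = 41.4 and V on the +x side, so V = (41.4, 0.00). N and T share the same x with |NT| = 53.8 and T on the +y side, so T = (0.00, 53.8). The virtual corner opposite N is at (41.4, 53.8). Since A1 is tangent to VK there, QK ⟂ VK and the tangent condition forces QZ to be normal to ZT, with radius 8.2, so the center Q sits 8.2 in from both sides at Q = (33.2, 45.6). Then |NQ| = |Q − N| = 56.4.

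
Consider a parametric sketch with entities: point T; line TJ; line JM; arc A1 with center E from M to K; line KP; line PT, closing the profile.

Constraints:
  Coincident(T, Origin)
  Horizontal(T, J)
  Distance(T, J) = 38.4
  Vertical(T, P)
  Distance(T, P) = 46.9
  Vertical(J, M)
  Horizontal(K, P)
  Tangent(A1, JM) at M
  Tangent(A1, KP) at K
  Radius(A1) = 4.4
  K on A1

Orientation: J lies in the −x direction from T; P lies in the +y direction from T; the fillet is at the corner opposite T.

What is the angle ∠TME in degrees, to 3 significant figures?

47.9°

T is at the origin; TJ is horizontal with |TJ| = 38.4 and J on the −x side, so J = (-38.4, 0.00). T and P share the same x with |TP| = 46.9 and P on the +y side, so P = (0.00, 46.9). The virtual corner opposite T is at (-38.4, 46.9). Tangency of A1 to JM means the radius EM is perpendicular to JM and tangency of A1 to KP means the radius EK is perpendicular to KP, with radius 4.4, so the center E sits 4.4 in from both sides at E = (-34.0, 42.5). That places the tangent points at M = (-38.4, 42.5) on JM and K = (-34.0, 46.9) on KP. Then cos ∠TME = MT·ME / (|MT||ME|), giving 47.9°.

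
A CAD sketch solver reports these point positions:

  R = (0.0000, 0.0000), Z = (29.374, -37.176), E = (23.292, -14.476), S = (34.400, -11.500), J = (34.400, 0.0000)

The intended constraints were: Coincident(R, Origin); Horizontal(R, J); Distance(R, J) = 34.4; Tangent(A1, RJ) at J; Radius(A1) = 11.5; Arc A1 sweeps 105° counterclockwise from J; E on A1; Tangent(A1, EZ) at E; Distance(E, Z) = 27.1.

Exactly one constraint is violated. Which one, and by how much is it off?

Distance(E, Z) = 27.1 — off by 3.60.

R = (0.00, 0.00) ✓; R.y = 0.00, J.y = 0.00 ✓; |RJ| = 34.40 ✓; ∠(SJ, JR) = 90.00° ✓; |SJ| = 11.50 ✓; bearing(S→E) − bearing(S→J) = 105.0° ✓; |SE| = 11.50 ✓; ∠(SE, EZ) = 90.00° ✓; |EZ| = 23.50 ✗.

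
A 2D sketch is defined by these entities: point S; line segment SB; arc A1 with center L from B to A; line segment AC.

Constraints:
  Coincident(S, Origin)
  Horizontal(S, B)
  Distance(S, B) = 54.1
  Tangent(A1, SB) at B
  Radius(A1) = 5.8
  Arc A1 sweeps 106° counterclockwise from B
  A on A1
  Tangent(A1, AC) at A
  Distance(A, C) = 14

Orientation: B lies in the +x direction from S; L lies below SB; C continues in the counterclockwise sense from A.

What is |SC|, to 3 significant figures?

56.4

S is at the origin; S and B share the same y with |SB| = 54.1 and B on the +x side, so B = (54.1, 0.00). A1 meets SB tangentially, so LB is at right angles to SB, so L = B + (0, -5.8) = (54.1, -5.80). On A1, B sits at bearing 90° from L; a 106° counterclockwise sweep puts A at bearing 196°, so A = L + 5.8·(cos 196°, sin 196°) = (48.5, -7.40). Since A1 is tangent to AC there, LA ⟂ AC, so AC runs along (−sin 196°, cos 196°); with |AC| = 14.0, C = (52.4, -20.9). Then |SC| = |C − S| = 56.4.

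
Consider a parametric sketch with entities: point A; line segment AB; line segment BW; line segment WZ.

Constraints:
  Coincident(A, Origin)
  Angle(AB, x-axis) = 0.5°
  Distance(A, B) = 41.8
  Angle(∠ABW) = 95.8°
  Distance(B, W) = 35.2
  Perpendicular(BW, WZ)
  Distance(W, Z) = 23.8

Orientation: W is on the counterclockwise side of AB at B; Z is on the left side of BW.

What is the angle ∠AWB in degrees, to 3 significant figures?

46.5°

A is at the origin; AB runs at 0.5° with length 41.8, so B = 41.8·(cos 0.5°, sin 0.5°) = (41.8, 0.365). ∠ABW = 95.8°, so BW runs at 0.5° + (180° − 95.8°) = 84.7° from the x-axis; with |BW| = 35.2, W = B + 35.2·(cos 84.7°, sin 84.7°) = (45.0, 35.4). Then cos ∠AWB = WA·WB / (|WA||WB|), giving 46.5°.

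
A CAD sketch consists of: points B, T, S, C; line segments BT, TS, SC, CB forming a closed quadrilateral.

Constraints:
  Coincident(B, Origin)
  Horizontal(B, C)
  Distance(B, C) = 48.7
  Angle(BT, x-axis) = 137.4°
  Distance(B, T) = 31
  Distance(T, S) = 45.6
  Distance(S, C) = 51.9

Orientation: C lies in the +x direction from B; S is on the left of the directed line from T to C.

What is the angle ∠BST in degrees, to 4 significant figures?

39.86°

Checks: |TS| = 45.60 ✓; |SC| = 51.90 ✓.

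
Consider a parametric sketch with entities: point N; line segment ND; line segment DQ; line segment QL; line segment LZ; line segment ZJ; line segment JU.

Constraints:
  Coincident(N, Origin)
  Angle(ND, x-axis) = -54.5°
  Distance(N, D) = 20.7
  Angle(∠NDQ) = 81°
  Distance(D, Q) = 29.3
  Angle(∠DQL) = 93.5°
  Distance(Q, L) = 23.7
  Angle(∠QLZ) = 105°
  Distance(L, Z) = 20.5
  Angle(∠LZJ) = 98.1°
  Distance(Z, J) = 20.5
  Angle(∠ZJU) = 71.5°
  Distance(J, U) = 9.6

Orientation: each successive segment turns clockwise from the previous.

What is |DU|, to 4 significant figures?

15.65

∠LZJ = 98.1° gives ZJ at -36.90° from the x-axis; with |ZJ| = 20.5, J = (4.838, -7.214). ∠ZJU = 71.5° gives JU at -145.4° from the x-axis; with |JU| = 9.6, U = (-3.064, -12.67). Then |DU| = |U − D| = 15.65.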